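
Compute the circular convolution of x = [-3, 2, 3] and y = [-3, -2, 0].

(x ⊛ y)[n] = Σ(m=0 to 2) x[m] · y[(n-m) mod 3]

Computing each output sample:
(x ⊛ y)[0] = 3
(x ⊛ y)[1] = 0
(x ⊛ y)[2] = -13

x ⊛ y = [3, 0, -13]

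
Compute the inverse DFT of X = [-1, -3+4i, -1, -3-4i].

x[n] = (1/4) Σ(k=0 to 3) X[k] · e^(2πikn/4)

Computing each x[n]:
x[0] = -2
x[1] = -2
x[2] = 1
x[3] = 2

x = [-2, -2, 1, 2]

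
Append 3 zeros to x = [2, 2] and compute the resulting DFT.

Original 2-point DFT: [4, 0]
Zero-padded 5-point DFT provides frequency interpolation.

DFT_5([x, 0, ...]) = [4, 2.6180-1.9021i, 0.3820-1.1756i, 0.3820+1.1756i, 2.6180+1.9021i]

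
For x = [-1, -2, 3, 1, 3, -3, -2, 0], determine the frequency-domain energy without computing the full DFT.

Parseval: Σ|x[n]|² = (1/N)Σ|X[k]|², so Σ|X[k]|² = N·Σ|x[n]|² = 8·37.0000

Σ|X[k]|² = N·Σ|x[n]|² = 8·37.0000 = 296.0000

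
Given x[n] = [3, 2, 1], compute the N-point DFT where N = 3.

X[k] = Σ(n=0 to 2) x[n] · ω_3^(nk)
where ω_3 = e^(-2πi/3)

Computing each X[k]:
X[0] = 6
X[1] = 1.5000-0.8660i
X[2] = 1.5000+0.8660i

X = [6, 1.5000-0.8660i, 1.5000+0.8660i]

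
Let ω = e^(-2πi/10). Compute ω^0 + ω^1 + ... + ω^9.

Sum of all nth roots of unity equals 0 for n > 1 (geometric series with r ≠ 1).

0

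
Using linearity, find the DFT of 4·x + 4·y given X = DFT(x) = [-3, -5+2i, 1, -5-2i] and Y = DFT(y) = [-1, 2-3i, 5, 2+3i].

By linearity: DFT(4x + 4y) = 4·DFT(x) + 4·DFT(y)
= 4·[-3, -5+2i, 1, -5-2i] + 4·[-1, 2-3i, 5, 2+3i]

Computing element-wise:
Z[0] = 4·(-3) + 4·(-1) = -16
Z[1] = 4·(-5+2i) + 4·(2-3i) = -12-4i
Z[2] = 4·(1) + 4·(5) = 24
Z[3] = 4·(-5-2i) + 4·(2+3i) = -12+4i

DFT(4x + 4y) = 4·X + 4·Y = [-16, -12-4i, 24, -12+4i]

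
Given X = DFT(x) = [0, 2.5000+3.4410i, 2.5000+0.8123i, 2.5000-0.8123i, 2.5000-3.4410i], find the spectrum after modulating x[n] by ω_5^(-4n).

Modulation property: DFT(ω_5^(-4n)·x[n]) = X[(k-4) mod 5], so circularly shift X by 4 positions.

X[k-4] = [2.5000+3.4410i, 2.5000+0.8123i, 2.5000-0.8123i, 2.5000-3.4410i, 0]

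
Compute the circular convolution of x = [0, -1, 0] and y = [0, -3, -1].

(x ⊛ y)[n] = Σ(m=0 to 2) x[m] · y[(n-m) mod 3]

Computing each output sample:
(x ⊛ y)[0] = 1
(x ⊛ y)[1] = 0
(x ⊛ y)[2] = 3

x ⊛ y = [1, 0, 3]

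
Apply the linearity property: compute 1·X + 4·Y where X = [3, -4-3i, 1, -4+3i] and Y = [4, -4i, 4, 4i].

By linearity: DFT(1x + 4y) = 1·DFT(x) + 4·DFT(y)
= 1·[3, -4-3i, 1, -4+3i] + 4·[4, -4i, 4, 4i]

Computing element-wise:
Z[0] = 1·(3) + 4·(4) = 19
Z[1] = 1·(-4-3i) + 4·(-4i) = -4-19i
Z[2] = 1·(1) + 4·(4) = 17
Z[3] = 1·(-4+3i) + 4·(4i) = -4+19i

DFT(1x + 4y) = 1·X + 4·Y = [19, -4-19i, 17, -4+19i]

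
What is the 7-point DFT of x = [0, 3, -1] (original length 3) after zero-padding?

Original 3-point DFT: [2, -1.0000-3.4641i, -1.0000+3.4641i]
Zero-padded 7-point DFT provides frequency interpolation.

DFT_7([x, 0, ...]) = [2, 2.0930-1.3706i, 0.2334-3.3587i, -3.3264-2.0835i, -3.3264+2.0835i, 0.2334+3.3587i, 2.0930+1.3706i]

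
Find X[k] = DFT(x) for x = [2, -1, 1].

X[k] = Σ(n=0 to 2) x[n] · ω_3^(nk)
where ω_3 = e^(-2πi/3)

Computing each X[k]:
X[0] = 2
X[1] = 2.0000+1.7321i
X[2] = 2.0000-1.7321i

X = [2, 2.0000+1.7321i, 2.0000-1.7321i]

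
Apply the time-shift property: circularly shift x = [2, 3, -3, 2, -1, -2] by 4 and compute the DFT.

Time shift by 4: X_shifted[k] = ω_6^(4k) · X[k]
Shifted x = [-3, 2, -1, -2, 2, 3]

DFT(x[n-4]) = [1, 1.0000+3.4641i, -8.0000-1.7321i, -5, -8.0000+1.7321i, 1.0000-3.4641i]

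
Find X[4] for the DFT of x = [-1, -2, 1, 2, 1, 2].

X[4] = Σ(n=0 to 5) x[n] · ω_6^(4n) where ω_6 = e^(-2πi/6)
= (-1)·ω_6^0 + (-2)·ω_6^4 + (1)·ω_6^8 + (2)·ω_6^12 + (1)·ω_6^16 + (2)·ω_6^20

X[4] = -3.4641i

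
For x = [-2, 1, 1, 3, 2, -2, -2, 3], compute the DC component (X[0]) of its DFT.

X[0] = Σ(n=0 to 7) x[n] · ω_8^0 = Σ x[n]
= (-2) + (1) + (1) + (3) + (2) + (-2) + (-2) + (3)

X[0] = 4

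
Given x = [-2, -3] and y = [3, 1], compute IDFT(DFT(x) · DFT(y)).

(x ⊛ y)[n] = Σ(m=0 to 1) x[m] · y[(n-m) mod 2]

Computing each output sample:
(x ⊛ y)[0] = -9
(x ⊛ y)[1] = -11

x ⊛ y = [-9, -11]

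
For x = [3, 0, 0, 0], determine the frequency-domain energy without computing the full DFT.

Parseval: Σ|x[n]|² = (1/N)Σ|X[k]|², so Σ|X[k]|² = N·Σ|x[n]|² = 4·9.0000

Σ|X[k]|² = N·Σ|x[n]|² = 4·9.0000 = 36.0000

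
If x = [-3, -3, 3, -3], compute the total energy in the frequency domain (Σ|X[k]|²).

Parseval: Σ|x[n]|² = (1/N)Σ|X[k]|², so Σ|X[k]|² = N·Σ|x[n]|² = 4·36.0000

Σ|X[k]|² = N·Σ|x[n]|² = 4·36.0000 = 144.0000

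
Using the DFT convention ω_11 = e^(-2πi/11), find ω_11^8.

ω_11^8 = e^(-2πi·8/11)
= cos(-2π·8/11) + i·sin(-2π·8/11)
= cos(-16π/11) + i·sin(-16π/11)

ω_11^8 = cos(-16π/11) + i·sin(-16π/11) = -0.1423+0.9898i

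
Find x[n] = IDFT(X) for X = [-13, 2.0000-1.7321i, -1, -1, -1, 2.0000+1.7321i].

x[n] = (1/6) Σ(k=0 to 5) X[k] · e^(2πikn/6)

Computing each x[n]:
x[0] = -2
x[1] = -1
x[2] = -2
x[3] = -3
x[4] = -3
x[5] = -2

x = [-2, -1, -2, -3, -3, -2]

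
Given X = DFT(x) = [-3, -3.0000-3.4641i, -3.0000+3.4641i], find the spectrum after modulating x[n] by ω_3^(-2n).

Modulation property: DFT(ω_3^(-2n)·x[n]) = X[(k-2) mod 3], so circularly shift X by 2 positions.

X[k-2] = [-3.0000-3.4641i, -3.0000+3.4641i, -3]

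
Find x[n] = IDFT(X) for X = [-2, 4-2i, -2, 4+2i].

x[n] = (1/4) Σ(k=0 to 3) X[k] · e^(2πikn/4)

Computing each x[n]:
x[0] = 1
x[1] = 1
x[2] = -3
x[3] = -1

x = [1, 1, -3, -1]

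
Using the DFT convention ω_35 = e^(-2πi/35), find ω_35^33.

ω_35^33 = e^(-2πi·33/35)
= cos(-2π·33/35) + i·sin(-2π·33/35)
= cos(-66π/35) + i·sin(-66π/35)

ω_35^33 = cos(-66π/35) + i·sin(-66π/35) = 0.9362+0.3514i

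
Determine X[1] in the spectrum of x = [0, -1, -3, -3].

X[1] = Σ(n=0 to 3) x[n] · ω_4^(1n) where ω_4 = e^(-2πi/4)
= (0)·ω_4^0 + (-1)·ω_4^1 + (-3)·ω_4^2 + (-3)·ω_4^3

X[1] = 3-2i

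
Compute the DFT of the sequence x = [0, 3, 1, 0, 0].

X[k] = Σ(n=0 to 4) x[n] · ω_5^(nk)
where ω_5 = e^(-2πi/5)

Computing each X[k]:
X[0] = 4
X[1] = 0.1180-3.4410i
X[2] = -2.1180-0.8123i
X[3] = -2.1180+0.8123i
X[4] = 0.1180+3.4410i

X = [4, 0.1180-3.4410i, -2.1180-0.8123i, -2.1180+0.8123i, 0.1180+3.4410i]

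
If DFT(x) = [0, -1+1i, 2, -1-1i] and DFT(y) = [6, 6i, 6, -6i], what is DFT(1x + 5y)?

By linearity: DFT(1x + 5y) = 1·DFT(x) + 5·DFT(y)
= 1·[0, -1+1i, 2, -1-1i] + 5·[6, 6i, 6, -6i]

Computing element-wise:
Z[0] = 1·(0) + 5·(6) = 30
Z[1] = 1·(-1+1i) + 5·(6i) = -1+31i
Z[2] = 1·(2) + 5·(6) = 32
Z[3] = 1·(-1-1i) + 5·(-6i) = -1-31i

DFT(1x + 5y) = 1·X + 5·Y = [30, -1+31i, 32, -1-31i]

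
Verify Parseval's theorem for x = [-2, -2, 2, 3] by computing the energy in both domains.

Time domain:
Σ|x[n]|² = |-2|² + |-2|² + |2|² + |3|² = 21.0000

Frequency domain:
(1/4)Σ|X[k]|² = (1/4)(|1|² + |-4+5i|² + |-1|² + |-4-5i|²) = (1/4)·84.0000 = 21.0000

Both sides agree, confirming Parseval's theorem.

Σ|x[n]|² = (1/N)Σ|X[k]|² = 21.0000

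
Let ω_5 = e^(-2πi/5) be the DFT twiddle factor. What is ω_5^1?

ω_5^1 = e^(-2πi·1/5)
= cos(-2π·1/5) + i·sin(-2π·1/5)
= cos(-2π/5) + i·sin(-2π/5)

ω_5^1 = cos(-2π/5) + i·sin(-2π/5) = 0.3090-0.9511i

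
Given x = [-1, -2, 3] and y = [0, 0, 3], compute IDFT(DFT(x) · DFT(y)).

(x ⊛ y)[n] = Σ(m=0 to 2) x[m] · y[(n-m) mod 3]

Computing each output sample:
(x ⊛ y)[0] = -6
(x ⊛ y)[1] = 9
(x ⊛ y)[2] = -3

x ⊛ y = [-6, 9, -3]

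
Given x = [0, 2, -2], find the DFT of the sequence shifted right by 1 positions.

Time shift by 1: X_shifted[k] = ω_3^(1k) · X[k]
Shifted x = [-2, 0, 2]

DFT(x[n-1]) = [0, -3.0000+1.7321i, -3.0000-1.7321i]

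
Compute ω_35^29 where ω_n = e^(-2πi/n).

ω_35^29 = e^(-2πi·29/35)
= cos(-2π·29/35) + i·sin(-2π·29/35)
= cos(-58π/35) + i·sin(-58π/35)

ω_35^29 = cos(-58π/35) + i·sin(-58π/35) = 0.4739+0.8806i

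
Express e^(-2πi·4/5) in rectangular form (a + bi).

ω_5^4 = e^(-2πi·4/5)
= cos(-2π·4/5) + i·sin(-2π·4/5)
= cos(-8π/5) + i·sin(-8π/5)

ω_5^4 = cos(-8π/5) + i·sin(-8π/5) = 0.3090+0.9511i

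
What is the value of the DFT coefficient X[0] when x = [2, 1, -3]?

X[0] = Σ(n=0 to 2) x[n] · ω_3^0 = Σ x[n]
= (2) + (1) + (-3)

X[0] = 0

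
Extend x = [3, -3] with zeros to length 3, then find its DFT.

Original 2-point DFT: [0, 6]
Zero-padded 3-point DFT provides frequency interpolation.

DFT_3([x, 0, ...]) = [0, 4.5000+2.5981i, 4.5000-2.5981i]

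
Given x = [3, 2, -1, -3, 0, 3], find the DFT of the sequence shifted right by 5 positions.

Time shift by 5: X_shifted[k] = ω_6^(5k) · X[k]
Shifted x = [2, -1, -3, 0, 3, 3]

DFT(x[n-5]) = [4, 3.0000+8.6603i, 1.0000-1.7321i, 0, 1.0000+1.7321i, 3.0000-8.6603i]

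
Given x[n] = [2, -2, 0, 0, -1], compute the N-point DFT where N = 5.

X[k] = Σ(n=0 to 4) x[n] · ω_5^(nk)
where ω_5 = e^(-2πi/5)

Computing each X[k]:
X[0] = -1
X[1] = 1.0729+0.9511i
X[2] = 4.4271+0.5878i
X[3] = 4.4271-0.5878i
X[4] = 1.0729-0.9511i

X = [-1, 1.0729+0.9511i, 4.4271+0.5878i, 4.4271-0.5878i, 1.0729-0.9511i]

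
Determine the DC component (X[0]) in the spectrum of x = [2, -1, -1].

X[0] = Σ(n=0 to 2) x[n] · ω_3^0 = Σ x[n]
= (2) + (-1) + (-1)

X[0] = 0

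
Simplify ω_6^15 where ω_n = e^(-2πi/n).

Since ω_6^6 = 1, powers reduce modulo 6.
15 mod 6 = 3
So ω_6^15 = ω_6^3 = e^(-2πi·3/6)

ω_6^15 = ω_6^3 = -1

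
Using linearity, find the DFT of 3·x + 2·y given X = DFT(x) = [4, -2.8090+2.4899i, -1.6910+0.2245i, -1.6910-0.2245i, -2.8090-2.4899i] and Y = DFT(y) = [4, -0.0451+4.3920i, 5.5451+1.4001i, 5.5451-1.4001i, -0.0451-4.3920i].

By linearity: DFT(3x + 2y) = 3·DFT(x) + 2·DFT(y)
= 3·[4, -2.8090+2.4899i, -1.6910+0.2245i, -1.6910-0.2245i, -2.8090-2.4899i] + 2·[4, -0.0451+4.3920i, 5.5451+1.4001i, 5.5451-1.4001i, -0.0451-4.3920i]

Computing element-wise:
Z[0] = 3·(4) + 2·(4) = 20
Z[1] = 3·(-2.8090+2.4899i) + 2·(-0.0451+4.3920i) = -8.5172+16.2537i
Z[2] = 3·(-1.6910+0.2245i) + 2·(5.5451+1.4001i) = 6.0172+3.4737i
Z[3] = 3·(-1.6910-0.2245i) + 2·(5.5451-1.4001i) = 6.0172-3.4737i
Z[4] = 3·(-2.8090-2.4899i) + 2·(-0.0451-4.3920i) = -8.5172-16.2537i

DFT(3x + 2y) = 3·X + 2·Y = [20, -8.5172+16.2537i, 6.0172+3.4737i, 6.0172-3.4737i, -8.5172-16.2537i]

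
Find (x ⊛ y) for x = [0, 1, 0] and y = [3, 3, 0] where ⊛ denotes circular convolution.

(x ⊛ y)[n] = Σ(m=0 to 2) x[m] · y[(n-m) mod 3]

Computing each output sample:
(x ⊛ y)[0] = 0
(x ⊛ y)[1] = 3
(x ⊛ y)[2] = 3

x ⊛ y = [0, 3, 3]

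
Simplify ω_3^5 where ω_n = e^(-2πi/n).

Since ω_3^3 = 1, powers reduce modulo 3.
5 mod 3 = 2
So ω_3^5 = ω_3^2 = e^(-2πi·2/3)

ω_3^5 = ω_3^2 = -0.5000+0.8660i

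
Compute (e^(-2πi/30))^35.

Since ω_30^30 = 1, powers reduce modulo 30.
35 mod 30 = 5
So ω_30^35 = ω_30^5 = e^(-2πi·5/30)

ω_30^35 = ω_30^5 = 0.5000-0.8660i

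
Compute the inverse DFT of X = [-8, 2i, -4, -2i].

x[n] = (1/4) Σ(k=0 to 3) X[k] · e^(2πikn/4)

Computing each x[n]:
x[0] = -3
x[1] = -2
x[2] = -3
x[3] = 0

x = [-3, -2, -3, 0]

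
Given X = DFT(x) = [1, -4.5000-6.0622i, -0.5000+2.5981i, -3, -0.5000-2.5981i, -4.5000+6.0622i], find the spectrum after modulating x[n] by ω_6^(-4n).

Modulation property: DFT(ω_6^(-4n)·x[n]) = X[(k-4) mod 6], so circularly shift X by 4 positions.

X[k-4] = [-0.5000+2.5981i, -3, -0.5000-2.5981i, -4.5000+6.0622i, 1, -4.5000-6.0622i]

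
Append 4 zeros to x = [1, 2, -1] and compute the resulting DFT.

Original 3-point DFT: [2, 0.5000-2.5981i, 0.5000+2.5981i]
Zero-padded 7-point DFT provides frequency interpolation.

DFT_7([x, 0, ...]) = [2, 2.4695-0.5887i, 1.4559-2.3837i, -1.4254-1.6496i, -1.4254+1.6496i, 1.4559+2.3837i, 2.4695+0.5887i]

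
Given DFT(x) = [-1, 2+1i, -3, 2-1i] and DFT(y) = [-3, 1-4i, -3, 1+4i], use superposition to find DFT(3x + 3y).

By linearity: DFT(3x + 3y) = 3·DFT(x) + 3·DFT(y)
= 3·[-1, 2+1i, -3, 2-1i] + 3·[-3, 1-4i, -3, 1+4i]

Computing element-wise:
Z[0] = 3·(-1) + 3·(-3) = -12
Z[1] = 3·(2+1i) + 3·(1-4i) = 9-9i
Z[2] = 3·(-3) + 3·(-3) = -18
Z[3] = 3·(2-1i) + 3·(1+4i) = 9+9i

DFT(3x + 3y) = 3·X + 3·Y = [-12, 9-9i, -18, 9+9i]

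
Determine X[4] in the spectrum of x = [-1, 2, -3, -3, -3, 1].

X[4] = Σ(n=0 to 5) x[n] · ω_6^(4n) where ω_6 = e^(-2πi/6)
= (-1)·ω_6^0 + (2)·ω_6^4 + (-3)·ω_6^8 + (-3)·ω_6^12 + (-3)·ω_6^16 + (1)·ω_6^20

X[4] = -2.5000+0.8660i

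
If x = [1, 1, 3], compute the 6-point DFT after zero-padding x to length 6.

Original 3-point DFT: [5, -1.0000+1.7321i, -1.0000-1.7321i]
Zero-padded 6-point DFT provides frequency interpolation.

DFT_6([x, 0, ...]) = [5, -3.4641i, -1.0000+1.7321i, 3, -1.0000-1.7321i, 3.4641i]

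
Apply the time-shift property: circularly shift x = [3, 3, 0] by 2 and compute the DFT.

Time shift by 2: X_shifted[k] = ω_3^(2k) · X[k]
Shifted x = [3, 0, 3]

DFT(x[n-2]) = [6, 1.5000+2.5981i, 1.5000-2.5981i]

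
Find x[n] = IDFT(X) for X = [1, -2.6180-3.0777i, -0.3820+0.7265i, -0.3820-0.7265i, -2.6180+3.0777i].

x[n] = (1/5) Σ(k=0 to 4) X[k] · e^(2πikn/5)

Computing each x[n]:
x[0] = -1
x[1] = 1
x[2] = 2
x[3] = 0
x[4] = -1

x = [-1, 1, 2, 0, -1]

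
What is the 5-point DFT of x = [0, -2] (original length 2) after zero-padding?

Original 2-point DFT: [-2, 2]
Zero-padded 5-point DFT provides frequency interpolation.

DFT_5([x, 0, ...]) = [-2, -0.6180+1.9021i, 1.6180+1.1756i, 1.6180-1.1756i, -0.6180-1.9021i]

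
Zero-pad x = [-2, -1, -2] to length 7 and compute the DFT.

Original 3-point DFT: [-5, -0.5000-0.8660i, -0.5000+0.8660i]
Zero-padded 7-point DFT provides frequency interpolation.

DFT_7([x, 0, ...]) = [-5, -2.1784+2.7317i, 0.0245+0.1072i, -2.3460-1.1298i, -2.3460+1.1298i, 0.0245-0.1072i, -2.1784-2.7317i]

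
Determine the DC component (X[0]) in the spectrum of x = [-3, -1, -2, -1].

X[0] = Σ(n=0 to 3) x[n] · ω_4^0 = Σ x[n]
= (-3) + (-1) + (-2) + (-1)

X[0] = -7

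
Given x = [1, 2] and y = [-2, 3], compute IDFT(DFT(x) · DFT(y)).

(x ⊛ y)[n] = Σ(m=0 to 1) x[m] · y[(n-m) mod 2]

Computing each output sample:
(x ⊛ y)[0] = 4
(x ⊛ y)[1] = -1

x ⊛ y = [4, -1]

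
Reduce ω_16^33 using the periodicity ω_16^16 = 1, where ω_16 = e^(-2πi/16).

Since ω_16^16 = 1, powers reduce modulo 16.
33 mod 16 = 1
So ω_16^33 = ω_16^1 = e^(-2πi·1/16)

ω_16^33 = ω_16^1 = 0.9239-0.3827i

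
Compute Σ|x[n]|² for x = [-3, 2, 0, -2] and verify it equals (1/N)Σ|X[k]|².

Time domain:
Σ|x[n]|² = |-3|² + |2|² + |0|² + |-2|² = 17.0000

Frequency domain:
(1/4)Σ|X[k]|² = (1/4)(|-3|² + |-3-4i|² + |-3|² + |-3+4i|²) = (1/4)·68.0000 = 17.0000

Both sides agree, confirming Parseval's theorem.

Σ|x[n]|² = (1/N)Σ|X[k]|² = 17.0000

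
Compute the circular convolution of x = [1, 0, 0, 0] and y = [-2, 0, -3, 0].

(x ⊛ y)[n] = Σ(m=0 to 3) x[m] · y[(n-m) mod 4]

Computing each output sample:
(x ⊛ y)[0] = -2
(x ⊛ y)[1] = 0
(x ⊛ y)[2] = -3
(x ⊛ y)[3] = 0

x ⊛ y = [-2, 0, -3, 0]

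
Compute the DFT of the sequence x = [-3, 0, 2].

X[k] = Σ(n=0 to 2) x[n] · ω_3^(nk)
where ω_3 = e^(-2πi/3)

Computing each X[k]:
X[0] = -1
X[1] = -4.0000+1.7321i
X[2] = -4.0000-1.7321i

X = [-1, -4.0000+1.7321i, -4.0000-1.7321i]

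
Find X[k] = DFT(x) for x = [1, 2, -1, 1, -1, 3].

X[k] = Σ(n=0 to 5) x[n] · ω_6^(nk)
where ω_6 = e^(-2πi/6)

Computing each X[k]:
X[0] = 5
X[1] = 3.5000+0.8660i
X[2] = 0.5000+0.8660i
X[3] = -7
X[4] = 0.5000-0.8660i
X[5] = 3.5000-0.8660i

X = [5, 3.5000+0.8660i, 0.5000+0.8660i, -7, 0.5000-0.8660i, 3.5000-0.8660i]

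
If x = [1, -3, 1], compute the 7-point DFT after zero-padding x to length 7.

Original 3-point DFT: [-1, 2.0000+3.4641i, 2.0000-3.4641i]
Zero-padded 7-point DFT provides frequency interpolation.

DFT_7([x, 0, ...]) = [-1, -1.0930+1.3706i, 0.7666+3.3587i, 4.3264+2.0835i, 4.3264-2.0835i, 0.7666-3.3587i, -1.0930-1.3706i]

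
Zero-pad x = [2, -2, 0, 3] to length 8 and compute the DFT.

Original 4-point DFT: [3, 2+5i, 1, 2-5i]
Zero-padded 8-point DFT provides frequency interpolation.

DFT_8([x, 0, ...]) = [3, -1.5355-0.7071i, 2+5i, 5.5355-0.7071i, 1, 5.5355+0.7071i, 2-5i, -1.5355+0.7071i]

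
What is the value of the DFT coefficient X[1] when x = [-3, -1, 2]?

X[1] = Σ(n=0 to 2) x[n] · ω_3^(1n) where ω_3 = e^(-2πi/3)
= (-3)·ω_3^0 + (-1)·ω_3^1 + (2)·ω_3^2

X[1] = -3.5000+2.5981i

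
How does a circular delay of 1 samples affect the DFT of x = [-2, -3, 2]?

Time shift by 1: X_shifted[k] = ω_3^(1k) · X[k]
Shifted x = [2, -2, -3]

DFT(x[n-1]) = [-3, 4.5000-0.8660i, 4.5000+0.8660i]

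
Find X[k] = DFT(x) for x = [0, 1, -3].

X[k] = Σ(n=0 to 2) x[n] · ω_3^(nk)
where ω_3 = e^(-2πi/3)

Computing each X[k]:
X[0] = -2
X[1] = 1.0000-3.4641i
X[2] = 1.0000+3.4641i

X = [-2, 1.0000-3.4641i, 1.0000+3.4641i]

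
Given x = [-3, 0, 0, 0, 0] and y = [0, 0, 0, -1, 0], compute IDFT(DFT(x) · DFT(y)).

(x ⊛ y)[n] = Σ(m=0 to 4) x[m] · y[(n-m) mod 5]

Computing each output sample:
(x ⊛ y)[0] = 0
(x ⊛ y)[1] = 0
(x ⊛ y)[2] = 0
(x ⊛ y)[3] = 3
(x ⊛ y)[4] = 0

x ⊛ y = [0, 0, 0, 3, 0]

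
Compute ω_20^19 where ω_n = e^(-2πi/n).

ω_20^19 = e^(-2πi·19/20)
= cos(-2π·19/20) + i·sin(-2π·19/20)
= cos(-38π/20) + i·sin(-38π/20)

ω_20^19 = cos(-38π/20) + i·sin(-38π/20) = 0.9511+0.3090i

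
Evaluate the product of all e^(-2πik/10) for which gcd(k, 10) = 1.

The primitive 10th roots of unity are ω_10^k for k coprime to 10: k ∈ {1, 3, 7, 9}
Their product equals the constant term of the cyclotomic polynomial Φ_10(x) up to sign.
For n ≥ 3, the product of all primitive nth roots of unity is 1. (For n=1 it is 1; for n=2 it is -1.)

1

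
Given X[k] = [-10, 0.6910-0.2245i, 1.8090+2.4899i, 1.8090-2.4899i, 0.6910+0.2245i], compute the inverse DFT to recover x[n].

x[n] = (1/5) Σ(k=0 to 4) X[k] · e^(2πikn/5)

Computing each x[n]:
x[0] = -1
x[1] = -3
x[2] = -1
x[3] = -3
x[4] = -2

x = [-1, -3, -1, -3, -2]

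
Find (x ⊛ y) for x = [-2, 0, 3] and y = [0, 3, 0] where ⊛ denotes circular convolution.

(x ⊛ y)[n] = Σ(m=0 to 2) x[m] · y[(n-m) mod 3]

Computing each output sample:
(x ⊛ y)[0] = 9
(x ⊛ y)[1] = -6
(x ⊛ y)[2] = 0

x ⊛ y = [9, -6, 0]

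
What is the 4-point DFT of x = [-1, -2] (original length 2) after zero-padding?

Original 2-point DFT: [-3, 1]
Zero-padded 4-point DFT provides frequency interpolation.

DFT_4([x, 0, ...]) = [-3, -1+2i, 1, -1-2i]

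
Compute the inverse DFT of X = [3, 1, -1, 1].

x[n] = (1/4) Σ(k=0 to 3) X[k] · e^(2πikn/4)

Computing each x[n]:
x[0] = 1
x[1] = 1
x[2] = 0
x[3] = 1

x = [1, 1, 0, 1]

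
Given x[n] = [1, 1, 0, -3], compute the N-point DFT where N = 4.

X[k] = Σ(n=0 to 3) x[n] · ω_4^(nk)
where ω_4 = e^(-2πi/4)

Computing each X[k]:
X[0] = -1
X[1] = 1-4i
X[2] = 3
X[3] = 1+4i

X = [-1, 1-4i, 3, 1+4i]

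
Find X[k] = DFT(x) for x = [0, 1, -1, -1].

X[k] = Σ(n=0 to 3) x[n] · ω_4^(nk)
where ω_4 = e^(-2πi/4)

Computing each X[k]:
X[0] = -1
X[1] = 1-2i
X[2] = -1
X[3] = 1+2i

X = [-1, 1-2i, -1, 1+2i]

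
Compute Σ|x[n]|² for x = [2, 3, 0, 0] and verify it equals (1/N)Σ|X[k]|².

Time domain:
Σ|x[n]|² = |2|² + |3|² + |0|² + |0|² = 13.0000

Frequency domain:
(1/4)Σ|X[k]|² = (1/4)(|5|² + |2-3i|² + |-1|² + |2+3i|²) = (1/4)·52.0000 = 13.0000

Both sides agree, confirming Parseval's theorem.

Σ|x[n]|² = (1/N)Σ|X[k]|² = 13.0000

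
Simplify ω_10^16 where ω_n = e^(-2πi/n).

Since ω_10^10 = 1, powers reduce modulo 10.
16 mod 10 = 6
So ω_10^16 = ω_10^6 = e^(-2πi·6/10)

ω_10^16 = ω_10^6 = -0.8090+0.5878i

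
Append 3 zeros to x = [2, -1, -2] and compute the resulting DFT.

Original 3-point DFT: [-1, 3.5000-0.8660i, 3.5000+0.8660i]
Zero-padded 6-point DFT provides frequency interpolation.

DFT_6([x, 0, ...]) = [-1, 2.5000+2.5981i, 3.5000-0.8660i, 1, 3.5000+0.8660i, 2.5000-2.5981i]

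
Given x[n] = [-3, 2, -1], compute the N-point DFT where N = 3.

X[k] = Σ(n=0 to 2) x[n] · ω_3^(nk)
where ω_3 = e^(-2πi/3)

Computing each X[k]:
X[0] = -2
X[1] = -3.5000-2.5981i
X[2] = -3.5000+2.5981i

X = [-2, -3.5000-2.5981i, -3.5000+2.5981i]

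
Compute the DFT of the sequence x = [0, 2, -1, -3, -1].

X[k] = Σ(n=0 to 4) x[n] · ω_5^(nk)
where ω_5 = e^(-2πi/5)

Computing each X[k]:
X[0] = -3
X[1] = 3.5451-4.0287i
X[2] = -2.0451+0.1388i
X[3] = -2.0451-0.1388i
X[4] = 3.5451+4.0287i

X = [-3, 3.5451-4.0287i, -2.0451+0.1388i, -2.0451-0.1388i, 3.5451+4.0287i]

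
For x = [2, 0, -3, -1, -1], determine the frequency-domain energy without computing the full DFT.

Parseval: Σ|x[n]|² = (1/N)Σ|X[k]|², so Σ|X[k]|² = N·Σ|x[n]|² = 5·15.0000

Σ|X[k]|² = N·Σ|x[n]|² = 5·15.0000 = 75.0000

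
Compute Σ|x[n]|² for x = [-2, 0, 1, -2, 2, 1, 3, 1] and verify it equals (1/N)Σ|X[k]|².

Time domain:
Σ|x[n]|² = |-2|² + |0|² + |1|² + |-2|² + |2|² + |1|² + |3|² + |1|² = 24.0000

Frequency domain:
(1/8)Σ|X[k]|² = (1/8)(|4|² + |-2.5858+4.8284i|² + |-4-2i|² + |-5.4142+0.8284i|² + |4|² + |-5.4142-0.8284i|² + |-4+2i|² + |-2.5858-4.8284i|²) = (1/8)·192.0000 = 24.0000

Both sides agree, confirming Parseval's theorem.

Σ|x[n]|² = (1/N)Σ|X[k]|² = 24.0000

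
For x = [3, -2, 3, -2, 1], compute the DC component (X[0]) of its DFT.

X[0] = Σ(n=0 to 4) x[n] · ω_5^0 = Σ x[n]
= (3) + (-2) + (3) + (-2) + (1)

X[0] = 3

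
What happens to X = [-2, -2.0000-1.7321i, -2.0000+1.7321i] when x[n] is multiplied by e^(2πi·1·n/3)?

Modulation property: DFT(ω_3^(-1n)·x[n]) = X[(k-1) mod 3], so circularly shift X by 1 positions.

X[k-1] = [-2.0000+1.7321i, -2, -2.0000-1.7321i]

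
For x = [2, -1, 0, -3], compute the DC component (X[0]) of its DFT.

X[0] = Σ(n=0 to 3) x[n] · ω_4^0 = Σ x[n]
= (2) + (-1) + (0) + (-3)

X[0] = -2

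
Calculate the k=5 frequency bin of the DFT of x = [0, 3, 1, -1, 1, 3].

X[5] = Σ(n=0 to 5) x[n] · ω_6^(5n) where ω_6 = e^(-2πi/6)
= (0)·ω_6^0 + (3)·ω_6^5 + (1)·ω_6^10 + (-1)·ω_6^15 + (1)·ω_6^20 + (3)·ω_6^25

X[5] = 3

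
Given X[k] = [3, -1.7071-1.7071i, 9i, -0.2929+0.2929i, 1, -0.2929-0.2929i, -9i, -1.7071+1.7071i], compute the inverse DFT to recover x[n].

x[n] = (1/8) Σ(k=0 to 7) X[k] · e^(2πikn/8)

Computing each x[n]:
x[0] = 0
x[1] = -2
x[2] = 1
x[3] = 3
x[4] = 1
x[5] = -2
x[6] = 0
x[7] = 2

x = [0, -2, 1, 3, 1, -2, 0, 2]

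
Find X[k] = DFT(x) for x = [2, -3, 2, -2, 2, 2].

X[k] = Σ(n=0 to 5) x[n] · ω_6^(nk)
where ω_6 = e^(-2πi/6)

Computing each X[k]:
X[0] = 3
X[1] = 1.5000+4.3301i
X[2] = -1.5000+4.3301i
X[3] = 9
X[4] = -1.5000-4.3301i
X[5] = 1.5000-4.3301i

X = [3, 1.5000+4.3301i, -1.5000+4.3301i, 9, -1.5000-4.3301i, 1.5000-4.3301i]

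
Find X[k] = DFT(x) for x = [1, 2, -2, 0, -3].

X[k] = Σ(n=0 to 4) x[n] · ω_5^(nk)
where ω_5 = e^(-2πi/5)

Computing each X[k]:
X[0] = -2
X[1] = 2.3090-3.5797i
X[2] = 1.1910-4.8410i
X[3] = 1.1910+4.8410i
X[4] = 2.3090+3.5797i

X = [-2, 2.3090-3.5797i, 1.1910-4.8410i, 1.1910+4.8410i, 2.3090+3.5797i]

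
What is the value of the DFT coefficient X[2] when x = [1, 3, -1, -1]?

X[2] = Σ(n=0 to 3) x[n] · ω_4^(2n) where ω_4 = e^(-2πi/4)
= (1)·ω_4^0 + (3)·ω_4^2 + (-1)·ω_4^4 + (-1)·ω_4^6

X[2] = -2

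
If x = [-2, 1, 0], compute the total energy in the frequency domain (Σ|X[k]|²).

Parseval: Σ|x[n]|² = (1/N)Σ|X[k]|², so Σ|X[k]|² = N·Σ|x[n]|² = 3·5.0000

Σ|X[k]|² = N·Σ|x[n]|² = 3·5.0000 = 15.0000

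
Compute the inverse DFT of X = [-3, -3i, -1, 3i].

x[n] = (1/4) Σ(k=0 to 3) X[k] · e^(2πikn/4)

Computing each x[n]:
x[0] = -1
x[1] = 1
x[2] = -1
x[3] = -2

x = [-1, 1, -1, -2]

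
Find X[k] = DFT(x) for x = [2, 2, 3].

X[k] = Σ(n=0 to 2) x[n] · ω_3^(nk)
where ω_3 = e^(-2πi/3)

Computing each X[k]:
X[0] = 7
X[1] = -0.5000+0.8660i
X[2] = -0.5000-0.8660i

X = [7, -0.5000+0.8660i, -0.5000-0.8660i]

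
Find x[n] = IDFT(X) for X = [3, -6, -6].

x[n] = (1/3) Σ(k=0 to 2) X[k] · e^(2πikn/3)

Computing each x[n]:
x[0] = -3
x[1] = 3
x[2] = 3

x = [-3, 3, 3]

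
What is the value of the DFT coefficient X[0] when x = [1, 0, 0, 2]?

X[0] = Σ(n=0 to 3) x[n] · ω_4^0 = Σ x[n]
= (1) + (0) + (0) + (2)

X[0] = 3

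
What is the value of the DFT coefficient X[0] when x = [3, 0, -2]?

X[0] = Σ(n=0 to 2) x[n] · ω_3^0 = Σ x[n]
= (3) + (0) + (-2)

X[0] = 1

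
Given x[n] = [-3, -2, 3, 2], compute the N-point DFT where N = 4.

X[k] = Σ(n=0 to 3) x[n] · ω_4^(nk)
where ω_4 = e^(-2πi/4)

Computing each X[k]:
X[0] = 0
X[1] = -6+4i
X[2] = 0
X[3] = -6-4i

X = [0, -6+4i, 0, -6-4i]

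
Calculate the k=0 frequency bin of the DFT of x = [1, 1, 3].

X[0] = Σ(n=0 to 2) x[n] · ω_3^0 = Σ x[n]
= (1) + (1) + (3)

X[0] = 5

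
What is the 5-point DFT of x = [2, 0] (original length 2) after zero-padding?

Original 2-point DFT: [2, 2]
Zero-padded 5-point DFT provides frequency interpolation.

DFT_5([x, 0, ...]) = [2, 2, 2, 2, 2]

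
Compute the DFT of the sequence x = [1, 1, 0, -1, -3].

X[k] = Σ(n=0 to 4) x[n] · ω_5^(nk)
where ω_5 = e^(-2πi/5)

Computing each X[k]:
X[0] = -2
X[1] = 1.1910-4.3920i
X[2] = 2.3090-1.4001i
X[3] = 2.3090+1.4001i
X[4] = 1.1910+4.3920i

X = [-2, 1.1910-4.3920i, 2.3090-1.4001i, 2.3090+1.4001i, 1.1910+4.3920i]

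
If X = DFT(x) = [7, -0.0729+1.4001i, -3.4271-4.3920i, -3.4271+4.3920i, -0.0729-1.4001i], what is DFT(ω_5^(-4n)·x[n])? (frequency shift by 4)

Modulation property: DFT(ω_5^(-4n)·x[n]) = X[(k-4) mod 5], so circularly shift X by 4 positions.

X[k-4] = [-0.0729+1.4001i, -3.4271-4.3920i, -3.4271+4.3920i, -0.0729-1.4001i, 7]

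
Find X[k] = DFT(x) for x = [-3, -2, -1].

X[k] = Σ(n=0 to 2) x[n] · ω_3^(nk)
where ω_3 = e^(-2πi/3)

Computing each X[k]:
X[0] = -6
X[1] = -1.5000+0.8660i
X[2] = -1.5000-0.8660i

X = [-6, -1.5000+0.8660i, -1.5000-0.8660i]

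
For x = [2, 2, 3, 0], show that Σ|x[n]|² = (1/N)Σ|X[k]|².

Time domain:
Σ|x[n]|² = |2|² + |2|² + |3|² + |0|² = 17.0000

Frequency domain:
(1/4)Σ|X[k]|² = (1/4)(|7|² + |-1-2i|² + |3|² + |-1+2i|²) = (1/4)·68.0000 = 17.0000

Both sides agree, confirming Parseval's theorem.

Σ|x[n]|² = (1/N)Σ|X[k]|² = 17.0000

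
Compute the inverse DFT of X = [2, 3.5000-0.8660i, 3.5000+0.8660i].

x[n] = (1/3) Σ(k=0 to 2) X[k] · e^(2πikn/3)

Computing each x[n]:
x[0] = 3
x[1] = 0
x[2] = -1

x = [3, 0, -1]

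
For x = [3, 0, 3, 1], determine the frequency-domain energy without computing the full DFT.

Parseval: Σ|x[n]|² = (1/N)Σ|X[k]|², so Σ|X[k]|² = N·Σ|x[n]|² = 4·19.0000

Σ|X[k]|² = N·Σ|x[n]|² = 4·19.0000 = 76.0000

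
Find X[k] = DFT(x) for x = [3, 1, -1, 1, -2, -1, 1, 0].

X[k] = Σ(n=0 to 7) x[n] · ω_8^(nk)
where ω_8 = e^(-2πi/8)

Computing each X[k]:
X[0] = 2
X[1] = 5.7071-0.1213i
X[2] = 1+1i
X[3] = 4.2929-4.1213i
X[4] = 0
X[5] = 4.2929+4.1213i
X[6] = 1-1i
X[7] = 5.7071+0.1213i

X = [2, 5.7071-0.1213i, 1+1i, 4.2929-4.1213i, 0, 4.2929+4.1213i, 1-1i, 5.7071+0.1213i]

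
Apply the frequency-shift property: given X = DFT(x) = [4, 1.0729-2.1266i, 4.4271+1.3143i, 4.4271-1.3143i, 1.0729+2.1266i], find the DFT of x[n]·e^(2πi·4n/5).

Modulation property: DFT(ω_5^(-4n)·x[n]) = X[(k-4) mod 5], so circularly shift X by 4 positions.

X[k-4] = [1.0729-2.1266i, 4.4271+1.3143i, 4.4271-1.3143i, 1.0729+2.1266i, 4]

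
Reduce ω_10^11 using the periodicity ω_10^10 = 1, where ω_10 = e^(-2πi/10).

Since ω_10^10 = 1, powers reduce modulo 10.
11 mod 10 = 1
So ω_10^11 = ω_10^1 = e^(-2πi·1/10)

ω_10^11 = ω_10^1 = 0.8090-0.5878i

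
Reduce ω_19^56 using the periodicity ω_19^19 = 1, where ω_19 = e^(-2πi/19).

Since ω_19^19 = 1, powers reduce modulo 19.
56 mod 19 = 18
So ω_19^56 = ω_19^18 = e^(-2πi·18/19)

ω_19^56 = ω_19^18 = 0.9458+0.3247i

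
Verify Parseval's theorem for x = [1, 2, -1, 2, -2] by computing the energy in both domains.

Time domain:
Σ|x[n]|² = |1|² + |2|² + |-1|² + |2|² + |-2|² = 14.0000

Frequency domain:
(1/5)Σ|X[k]|² = (1/5)(|2|² + |0.1910-2.0409i|² + |1.3090-5.2043i|² + |1.3090+5.2043i|² + |0.1910+2.0409i|²) = (1/5)·70.0000 = 14.0000

Both sides agree, confirming Parseval's theorem.

Σ|x[n]|² = (1/N)Σ|X[k]|² = 14.0000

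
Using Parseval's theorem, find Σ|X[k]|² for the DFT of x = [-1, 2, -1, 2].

Parseval: Σ|x[n]|² = (1/N)Σ|X[k]|², so Σ|X[k]|² = N·Σ|x[n]|² = 4·10.0000

Σ|X[k]|² = N·Σ|x[n]|² = 4·10.0000 = 40.0000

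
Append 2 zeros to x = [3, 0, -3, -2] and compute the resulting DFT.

Original 4-point DFT: [-2, 6-2i, 2, 6+2i]
Zero-padded 6-point DFT provides frequency interpolation.

DFT_6([x, 0, ...]) = [-2, 6.5000+2.5981i, 2.5000-2.5981i, 2, 2.5000+2.5981i, 6.5000-2.5981i]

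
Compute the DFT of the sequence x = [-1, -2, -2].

X[k] = Σ(n=0 to 2) x[n] · ω_3^(nk)
where ω_3 = e^(-2πi/3)

Computing each X[k]:
X[0] = -5
X[1] = 1
X[2] = 1

X = [-5, 1, 1]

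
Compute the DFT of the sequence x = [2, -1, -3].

X[k] = Σ(n=0 to 2) x[n] · ω_3^(nk)
where ω_3 = e^(-2πi/3)

Computing each X[k]:
X[0] = -2
X[1] = 4.0000-1.7321i
X[2] = 4.0000+1.7321i

X = [-2, 4.0000-1.7321i, 4.0000+1.7321i]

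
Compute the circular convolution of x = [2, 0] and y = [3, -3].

(x ⊛ y)[n] = Σ(m=0 to 1) x[m] · y[(n-m) mod 2]

Computing each output sample:
(x ⊛ y)[0] = 6
(x ⊛ y)[1] = -6

x ⊛ y = [6, -6]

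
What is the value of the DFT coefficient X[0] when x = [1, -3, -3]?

X[0] = Σ(n=0 to 2) x[n] · ω_3^0 = Σ x[n]
= (1) + (-3) + (-3)

X[0] = -5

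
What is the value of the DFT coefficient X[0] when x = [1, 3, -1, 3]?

X[0] = Σ(n=0 to 3) x[n] · ω_4^0 = Σ x[n]
= (1) + (3) + (-1) + (3)

X[0] = 6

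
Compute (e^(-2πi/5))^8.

Since ω_5^5 = 1, powers reduce modulo 5.
8 mod 5 = 3
So ω_5^8 = ω_5^3 = e^(-2πi·3/5)

ω_5^8 = ω_5^3 = -0.8090+0.5878i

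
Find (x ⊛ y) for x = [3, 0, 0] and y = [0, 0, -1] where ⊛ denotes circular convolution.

(x ⊛ y)[n] = Σ(m=0 to 2) x[m] · y[(n-m) mod 3]

Computing each output sample:
(x ⊛ y)[0] = 0
(x ⊛ y)[1] = 0
(x ⊛ y)[2] = -3

x ⊛ y = [0, 0, -3]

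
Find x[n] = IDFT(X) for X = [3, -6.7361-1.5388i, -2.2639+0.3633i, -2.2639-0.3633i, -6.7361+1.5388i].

x[n] = (1/5) Σ(k=0 to 4) X[k] · e^(2πikn/5)

Computing each x[n]:
x[0] = -3
x[1] = 1
x[2] = 3
x[3] = 2
x[4] = 0

x = [-3, 1, 3, 2, 0]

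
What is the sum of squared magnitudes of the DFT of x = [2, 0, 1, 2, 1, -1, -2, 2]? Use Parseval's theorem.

Parseval: Σ|x[n]|² = (1/N)Σ|X[k]|², so Σ|X[k]|² = N·Σ|x[n]|² = 8·19.0000

Σ|X[k]|² = N·Σ|x[n]|² = 8·19.0000 = 152.0000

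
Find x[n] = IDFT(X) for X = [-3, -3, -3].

x[n] = (1/3) Σ(k=0 to 2) X[k] · e^(2πikn/3)

Computing each x[n]:
x[0] = -3
x[1] = 0
x[2] = 0

x = [-3, 0, 0]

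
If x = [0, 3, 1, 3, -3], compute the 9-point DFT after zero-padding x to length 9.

Original 5-point DFT: [4, -3.2361-4.5308i, 1.2361-5.4288i, 1.2361+5.4288i, -3.2361+4.5308i]
Zero-padded 9-point DFT provides frequency interpolation.

DFT_9([x, 0, ...]) = [4, 3.7909-4.4852i, -4.2169-2.6267i, 2.5000+0.8660i, -4.0740-5.9358i, -4.0740+5.9358i, 2.5000-0.8660i, -4.2169+2.6267i, 3.7909+4.4852i]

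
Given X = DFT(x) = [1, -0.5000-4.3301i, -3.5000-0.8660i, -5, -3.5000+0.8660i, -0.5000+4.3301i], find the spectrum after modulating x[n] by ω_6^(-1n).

Modulation property: DFT(ω_6^(-1n)·x[n]) = X[(k-1) mod 6], so circularly shift X by 1 positions.

X[k-1] = [-0.5000+4.3301i, 1, -0.5000-4.3301i, -3.5000-0.8660i, -5, -3.5000+0.8660i]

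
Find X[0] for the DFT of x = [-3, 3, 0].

X[0] = Σ(n=0 to 2) x[n] · ω_3^0 = Σ x[n]
= (-3) + (3) + (0)

X[0] = 0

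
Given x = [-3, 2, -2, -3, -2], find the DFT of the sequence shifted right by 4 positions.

Time shift by 4: X_shifted[k] = ω_5^(4k) · X[k]
Shifted x = [2, -2, -3, -2, -3]

DFT(x[n-4]) = [-8, 4.5000-0.3633i, 4.5000-1.5388i, 4.5000+1.5388i, 4.5000+0.3633i]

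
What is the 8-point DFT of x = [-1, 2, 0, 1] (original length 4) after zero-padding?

Original 4-point DFT: [2, -1-1i, -4, -1+1i]
Zero-padded 8-point DFT provides frequency interpolation.

DFT_8([x, 0, ...]) = [2, -0.2929-2.1213i, -1-1i, -1.7071-2.1213i, -4, -1.7071+2.1213i, -1+1i, -0.2929+2.1213i]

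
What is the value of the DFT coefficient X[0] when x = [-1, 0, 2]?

X[0] = Σ(n=0 to 2) x[n] · ω_3^0 = Σ x[n]
= (-1) + (0) + (2)

X[0] = 1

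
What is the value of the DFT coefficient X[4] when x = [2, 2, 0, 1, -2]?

X[4] = Σ(n=0 to 4) x[n] · ω_5^(4n) where ω_5 = e^(-2πi/5)
= (2)·ω_5^0 + (2)·ω_5^4 + (0)·ω_5^8 + (1)·ω_5^12 + (-2)·ω_5^16

X[4] = 1.1910+3.2164i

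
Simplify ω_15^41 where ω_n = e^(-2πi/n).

Since ω_15^15 = 1, powers reduce modulo 15.
41 mod 15 = 11
So ω_15^41 = ω_15^11 = e^(-2πi·11/15)

ω_15^41 = ω_15^11 = -0.1045+0.9945i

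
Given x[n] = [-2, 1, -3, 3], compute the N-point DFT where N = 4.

X[k] = Σ(n=0 to 3) x[n] · ω_4^(nk)
where ω_4 = e^(-2πi/4)

Computing each X[k]:
X[0] = -1
X[1] = 1+2i
X[2] = -9
X[3] = 1-2i

X = [-1, 1+2i, -9, 1-2i]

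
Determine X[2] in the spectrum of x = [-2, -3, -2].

X[2] = Σ(n=0 to 2) x[n] · ω_3^(2n) where ω_3 = e^(-2πi/3)
= (-2)·ω_3^0 + (-3)·ω_3^2 + (-2)·ω_3^4

X[2] = 0.5000-0.8660i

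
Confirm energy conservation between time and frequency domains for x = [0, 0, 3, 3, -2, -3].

Time domain:
Σ|x[n]|² = |0|² + |0|² + |3|² + |3|² + |-2|² + |-3|² = 31.0000

Frequency domain:
(1/6)Σ|X[k]|² = (1/6)(|1|² + |-5.0000-6.9282i|² + |4.0000+1.7321i|² + |1|² + |4.0000-1.7321i|² + |-5.0000+6.9282i|²) = (1/6)·186.0000 = 31.0000

Both sides agree, confirming Parseval's theorem.

Σ|x[n]|² = (1/N)Σ|X[k]|² = 31.0000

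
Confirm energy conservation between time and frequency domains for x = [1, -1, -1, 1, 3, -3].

Time domain:
Σ|x[n]|² = |1|² + |-1|² + |-1|² + |1|² + |3|² + |-3|² = 22.0000

Frequency domain:
(1/6)Σ|X[k]|² = (1/6)(|0|² + |-3.0000+1.7321i|² + |3.0000-5.1962i|² + |6|² + |3.0000+5.1962i|² + |-3.0000-1.7321i|²) = (1/6)·132.0000 = 22.0000

Both sides agree, confirming Parseval's theorem.

Σ|x[n]|² = (1/N)Σ|X[k]|² = 22.0000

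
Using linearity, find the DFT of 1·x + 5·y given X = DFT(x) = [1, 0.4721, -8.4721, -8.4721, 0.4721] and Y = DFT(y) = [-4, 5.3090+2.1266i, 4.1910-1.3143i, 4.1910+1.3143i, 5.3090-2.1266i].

By linearity: DFT(1x + 5y) = 1·DFT(x) + 5·DFT(y)
= 1·[1, 0.4721, -8.4721, -8.4721, 0.4721] + 5·[-4, 5.3090+2.1266i, 4.1910-1.3143i, 4.1910+1.3143i, 5.3090-2.1266i]

Computing element-wise:
Z[0] = 1·(1) + 5·(-4) = -19
Z[1] = 1·(0.4721) + 5·(5.3090+2.1266i) = 27.0171+10.6330i
Z[2] = 1·(-8.4721) + 5·(4.1910-1.3143i) = 12.4829-6.5715i
Z[3] = 1·(-8.4721) + 5·(4.1910+1.3143i) = 12.4829+6.5715i
Z[4] = 1·(0.4721) + 5·(5.3090-2.1266i) = 27.0171-10.6330i

DFT(1x + 5y) = 1·X + 5·Y = [-19, 27.0171+10.6330i, 12.4829-6.5715i, 12.4829+6.5715i, 27.0171-10.6330i]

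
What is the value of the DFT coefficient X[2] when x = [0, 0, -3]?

X[2] = Σ(n=0 to 2) x[n] · ω_3^(2n) where ω_3 = e^(-2πi/3)
= (0)·ω_3^0 + (0)·ω_3^2 + (-3)·ω_3^4

X[2] = 1.5000+2.5981i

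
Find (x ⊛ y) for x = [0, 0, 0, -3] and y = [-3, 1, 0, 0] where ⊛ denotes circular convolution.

(x ⊛ y)[n] = Σ(m=0 to 3) x[m] · y[(n-m) mod 4]

Computing each output sample:
(x ⊛ y)[0] = -3
(x ⊛ y)[1] = 0
(x ⊛ y)[2] = 0
(x ⊛ y)[3] = 9

x ⊛ y = [-3, 0, 0, 9]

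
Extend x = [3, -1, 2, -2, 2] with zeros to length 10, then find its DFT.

Original 5-point DFT: [4, 3.3090+0.5020i, 2.1910+5.5676i, 2.1910-5.5676i, 3.3090-0.5020i]
Zero-padded 10-point DFT provides frequency interpolation.

DFT_10([x, 0, ...]) = [4, 1.8090-0.5878i, 3.3090+0.5020i, 0.6910-0.9511i, 2.1910+5.5676i, 10, 2.1910-5.5676i, 0.6910+0.9511i, 3.3090-0.5020i, 1.8090+0.5878i]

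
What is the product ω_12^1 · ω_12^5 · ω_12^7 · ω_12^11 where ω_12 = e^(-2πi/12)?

The primitive 12th roots of unity are ω_12^k for k coprime to 12: k ∈ {1, 5, 7, 11}
Their product equals the constant term of the cyclotomic polynomial Φ_12(x) up to sign.
For n ≥ 3, the product of all primitive nth roots of unity is 1. (For n=1 it is 1; for n=2 it is -1.)

1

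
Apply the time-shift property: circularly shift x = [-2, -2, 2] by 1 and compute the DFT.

Time shift by 1: X_shifted[k] = ω_3^(1k) · X[k]
Shifted x = [2, -2, -2]

DFT(x[n-1]) = [-2, 4, 4]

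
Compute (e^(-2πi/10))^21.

Since ω_10^10 = 1, powers reduce modulo 10.
21 mod 10 = 1
So ω_10^21 = ω_10^1 = e^(-2πi·1/10)

ω_10^21 = ω_10^1 = 0.8090-0.5878i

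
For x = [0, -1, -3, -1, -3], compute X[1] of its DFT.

X[1] = Σ(n=0 to 4) x[n] · ω_5^(1n) where ω_5 = e^(-2πi/5)
= (0)·ω_5^0 + (-1)·ω_5^1 + (-3)·ω_5^2 + (-1)·ω_5^3 + (-3)·ω_5^4

X[1] = 2.0000-0.7265i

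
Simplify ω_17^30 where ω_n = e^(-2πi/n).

Since ω_17^17 = 1, powers reduce modulo 17.
30 mod 17 = 13
So ω_17^30 = ω_17^13 = e^(-2πi·13/17)

ω_17^30 = ω_17^13 = 0.0923+0.9957i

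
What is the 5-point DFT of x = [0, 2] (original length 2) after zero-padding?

Original 2-point DFT: [2, -2]
Zero-padded 5-point DFT provides frequency interpolation.

DFT_5([x, 0, ...]) = [2, 0.6180-1.9021i, -1.6180-1.1756i, -1.6180+1.1756i, 0.6180+1.9021i]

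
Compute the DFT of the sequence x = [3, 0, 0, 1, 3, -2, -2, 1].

X[k] = Σ(n=0 to 7) x[n] · ω_8^(nk)
where ω_8 = e^(-2πi/8)

Computing each X[k]:
X[0] = 4
X[1] = 1.4142-3.4142i
X[2] = 8+4i
X[3] = -1.4142+0.5858i
X[4] = 4
X[5] = -1.4142-0.5858i
X[6] = 8-4i
X[7] = 1.4142+3.4142i

X = [4, 1.4142-3.4142i, 8+4i, -1.4142+0.5858i, 4, -1.4142-0.5858i, 8-4i, 1.4142+3.4142i]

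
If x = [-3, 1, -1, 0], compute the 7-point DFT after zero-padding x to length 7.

Original 4-point DFT: [-3, -2-1i, -5, -2+1i]
Zero-padded 7-point DFT provides frequency interpolation.

DFT_7([x, 0, ...]) = [-3, -2.1540+0.1931i, -2.3216-1.4088i, -4.5245-1.2157i, -4.5245+1.2157i, -2.3216+1.4088i, -2.1540-0.1931i]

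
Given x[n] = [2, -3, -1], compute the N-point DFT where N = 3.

X[k] = Σ(n=0 to 2) x[n] · ω_3^(nk)
where ω_3 = e^(-2πi/3)

Computing each X[k]:
X[0] = -2
X[1] = 4.0000+1.7321i
X[2] = 4.0000-1.7321i

X = [-2, 4.0000+1.7321i, 4.0000-1.7321i]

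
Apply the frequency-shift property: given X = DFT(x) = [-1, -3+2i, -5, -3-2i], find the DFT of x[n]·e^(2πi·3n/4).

Modulation property: DFT(ω_4^(-3n)·x[n]) = X[(k-3) mod 4], so circularly shift X by 3 positions.

X[k-3] = [-3+2i, -5, -3-2i, -1]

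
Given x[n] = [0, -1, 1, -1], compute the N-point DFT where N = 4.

X[k] = Σ(n=0 to 3) x[n] · ω_4^(nk)
where ω_4 = e^(-2πi/4)

Computing each X[k]:
X[0] = -1
X[1] = -1
X[2] = 3
X[3] = -1

X = [-1, -1, 3, -1]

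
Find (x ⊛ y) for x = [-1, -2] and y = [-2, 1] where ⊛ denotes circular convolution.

(x ⊛ y)[n] = Σ(m=0 to 1) x[m] · y[(n-m) mod 2]

Computing each output sample:
(x ⊛ y)[0] = 0
(x ⊛ y)[1] = 3

x ⊛ y = [0, 3]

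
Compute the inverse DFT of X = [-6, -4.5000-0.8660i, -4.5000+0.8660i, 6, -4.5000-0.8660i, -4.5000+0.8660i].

x[n] = (1/6) Σ(k=0 to 5) X[k] · e^(2πikn/6)

Computing each x[n]:
x[0] = -3
x[1] = -2
x[2] = 2
x[3] = -2
x[4] = 1
x[5] = -2

x = [-3, -2, 2, -2, 1, -2]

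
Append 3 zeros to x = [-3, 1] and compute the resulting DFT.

Original 2-point DFT: [-2, -4]
Zero-padded 5-point DFT provides frequency interpolation.

DFT_5([x, 0, ...]) = [-2, -2.6910-0.9511i, -3.8090-0.5878i, -3.8090+0.5878i, -2.6910+0.9511i]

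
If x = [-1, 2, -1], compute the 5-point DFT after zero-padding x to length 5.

Original 3-point DFT: [0, -1.5000-2.5981i, -1.5000+2.5981i]
Zero-padded 5-point DFT provides frequency interpolation.

DFT_5([x, 0, ...]) = [0, 0.4271-1.3143i, -2.9271-2.1266i, -2.9271+2.1266i, 0.4271+1.3143i]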